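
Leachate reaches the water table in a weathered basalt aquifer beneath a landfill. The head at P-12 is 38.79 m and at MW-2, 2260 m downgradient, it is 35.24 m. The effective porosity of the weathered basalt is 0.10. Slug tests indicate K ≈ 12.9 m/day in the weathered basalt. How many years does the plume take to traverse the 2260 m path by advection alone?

30.5

Hydraulic gradient i = (38.79 − 35.24) / 2260 = 3.55 / 2260 = 0.001571.
Darcy flux q = K · i = 12.90 × 0.001571 = 0.02026 m/day.
Seepage velocity v = q / n_e = 0.02026 / 0.10 = 0.2026 m/day.
Travel time t = L / v = 2260 / 0.2026 = 11153 days = 30.54 years.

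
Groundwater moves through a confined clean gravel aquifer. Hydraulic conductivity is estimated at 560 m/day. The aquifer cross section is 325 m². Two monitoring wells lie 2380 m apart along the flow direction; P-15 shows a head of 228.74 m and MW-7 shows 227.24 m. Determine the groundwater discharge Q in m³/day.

115

Hydraulic gradient i = (228.74 − 227.24) / 2380 = 1.5 / 2380 = 0.0006303.
Darcy's law: Q = K · A · i = 560.0 × 325.0 × 0.0006303 = 114.7 m³/day.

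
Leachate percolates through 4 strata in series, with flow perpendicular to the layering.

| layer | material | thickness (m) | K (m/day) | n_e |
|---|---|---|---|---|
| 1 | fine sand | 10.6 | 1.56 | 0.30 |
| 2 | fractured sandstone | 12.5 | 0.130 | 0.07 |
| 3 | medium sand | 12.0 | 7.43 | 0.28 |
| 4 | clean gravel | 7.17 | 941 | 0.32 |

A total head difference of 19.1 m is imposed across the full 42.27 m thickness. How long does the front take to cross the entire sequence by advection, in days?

53.2

With flow normal to the layers, continuity requires the same specific discharge q through every layer.
Σ(b_i/K_i) = 10.6/1.56 + 12.5/0.130 + 12.0/7.43 + 7.17/941 = 104.6 d.
q = Δh / Σ(b_i/K_i) = 19.1 / 104.6 = 0.1827 m/day.
In each layer the seepage velocity is v_i = q/n_i, so the layer transit time is t_i = b_i·n_i / q:
  layer 1 (fine sand): t_1 = 10.6 × 0.30 / 0.1827 = 17.41 d
  layer 2 (fractured sandstone): t_2 = 12.5 × 0.07 / 0.1827 = 4.791 d
  layer 3 (medium sand): t_3 = 12.0 × 0.28 / 0.1827 = 18.40 d
  layer 4 (clean gravel): t_4 = 7.17 × 0.32 / 0.1827 = 12.56 d
Total t = Σ t_i = 53.16 days.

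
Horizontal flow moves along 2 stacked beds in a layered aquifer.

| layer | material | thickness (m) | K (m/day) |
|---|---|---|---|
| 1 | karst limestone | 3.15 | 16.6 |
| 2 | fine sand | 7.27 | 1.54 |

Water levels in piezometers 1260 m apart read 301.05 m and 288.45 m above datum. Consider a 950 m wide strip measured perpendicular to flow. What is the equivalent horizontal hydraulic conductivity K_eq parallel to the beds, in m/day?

Flow is parallel to layering, so each bed carries its own Darcy discharge and the transmissivities add.
Σ(K_i·b_i) = 16.6×3.15 + 1.54×7.27 = 63.49 m²/day.
Total thickness b = 10.42 m, so K_eq = Σ(K_i·b_i)/b = 6.093 m/day.

6.09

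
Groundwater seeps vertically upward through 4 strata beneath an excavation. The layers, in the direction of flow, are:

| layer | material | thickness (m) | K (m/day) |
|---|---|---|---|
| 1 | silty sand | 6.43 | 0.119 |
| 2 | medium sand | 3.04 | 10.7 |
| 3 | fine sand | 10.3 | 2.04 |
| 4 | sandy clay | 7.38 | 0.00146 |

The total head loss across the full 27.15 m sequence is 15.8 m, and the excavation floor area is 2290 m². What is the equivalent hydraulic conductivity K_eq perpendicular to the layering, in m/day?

Flow is perpendicular to layering, so the layers act in series and the equivalent K is the thickness-weighted harmonic mean.
Total thickness L = 6.43 + 3.04 + 10.3 + 7.38 = 27.15 m.
Σ(b_i/K_i) = 6.43/0.119 + 3.04/10.7 + 10.3/2.04 + 7.38/0.00146 = 5114 d.
K_eq = L / Σ(b_i/K_i) = 27.15 / 5114 = 0.005309 m/day.

0.00531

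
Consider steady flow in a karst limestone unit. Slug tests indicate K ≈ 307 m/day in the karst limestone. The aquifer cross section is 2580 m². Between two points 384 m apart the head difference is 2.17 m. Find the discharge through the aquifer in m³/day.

Hydraulic gradient i = Δh / L = 2.17 / 384 = 0.005651.
Darcy's law: Q = K · A · i = 307.0 × 2580 × 0.005651 = 4476 m³/day.

4480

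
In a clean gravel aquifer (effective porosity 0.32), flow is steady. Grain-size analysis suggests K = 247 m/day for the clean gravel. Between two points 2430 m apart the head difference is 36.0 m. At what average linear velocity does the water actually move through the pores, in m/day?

Hydraulic gradient i = Δh / L = 36.0 / 2430 = 0.01481.
Darcy flux q = K · i = 247.0 × 0.01481 = 3.659 m/day.
Seepage velocity v = q / n_e = 3.659 / 0.32 = 11.44 m/day.

11.4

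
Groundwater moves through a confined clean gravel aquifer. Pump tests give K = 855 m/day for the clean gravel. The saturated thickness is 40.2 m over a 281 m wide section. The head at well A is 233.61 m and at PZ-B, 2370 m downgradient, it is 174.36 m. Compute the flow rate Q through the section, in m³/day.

Cross-sectional area A = 281 × 40.2 = 11296 m².
Hydraulic gradient i = (233.61 − 174.36) / 2370 = 59.25 / 2370 = 0.02500.
Darcy's law: Q = K · A · i = 855.0 × 11296 × 0.02500 = 2.415e+05 m³/day.

241000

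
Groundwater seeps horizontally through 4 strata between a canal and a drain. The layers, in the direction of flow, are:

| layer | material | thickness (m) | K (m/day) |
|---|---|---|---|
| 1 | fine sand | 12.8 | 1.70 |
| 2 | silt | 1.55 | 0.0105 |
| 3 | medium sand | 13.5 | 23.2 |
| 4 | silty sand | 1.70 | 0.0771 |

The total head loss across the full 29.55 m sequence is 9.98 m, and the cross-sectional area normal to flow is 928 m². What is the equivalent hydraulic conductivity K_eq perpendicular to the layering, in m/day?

0.166

Flow is perpendicular to layering, so the layers act in series and the equivalent K is the thickness-weighted harmonic mean.
Total thickness L = 12.8 + 1.55 + 13.5 + 1.70 = 29.55 m.
Σ(b_i/K_i) = 12.8/1.70 + 1.55/0.0105 + 13.5/23.2 + 1.70/0.0771 = 177.8 d.
K_eq = L / Σ(b_i/K_i) = 29.55 / 177.8 = 0.1662 m/day.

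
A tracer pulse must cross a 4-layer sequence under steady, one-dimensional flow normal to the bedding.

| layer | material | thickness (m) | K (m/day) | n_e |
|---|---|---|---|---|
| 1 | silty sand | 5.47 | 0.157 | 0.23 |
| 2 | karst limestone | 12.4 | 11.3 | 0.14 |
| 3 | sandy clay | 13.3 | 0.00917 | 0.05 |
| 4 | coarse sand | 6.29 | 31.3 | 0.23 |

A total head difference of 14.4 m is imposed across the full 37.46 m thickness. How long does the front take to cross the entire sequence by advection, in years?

With flow normal to the layers, continuity requires the same specific discharge q through every layer.
Σ(b_i/K_i) = 5.47/0.157 + 12.4/11.3 + 13.3/0.00917 + 6.29/31.3 = 1487 d.
q = Δh / Σ(b_i/K_i) = 14.4 / 1487 = 0.009687 m/day.
In each layer the seepage velocity is v_i = q/n_i, so the layer transit time is t_i = b_i·n_i / q:
  layer 1 (silty sand): t_1 = 5.47 × 0.23 / 0.009687 = 129.9 d
  layer 2 (karst limestone): t_2 = 12.4 × 0.14 / 0.009687 = 179.2 d
  layer 3 (sandy clay): t_3 = 13.3 × 0.05 / 0.009687 = 68.65 d
  layer 4 (coarse sand): t_4 = 6.29 × 0.23 / 0.009687 = 149.3 d
Total t = Σ t_i = 527.1 days = 1.443 years.

1.44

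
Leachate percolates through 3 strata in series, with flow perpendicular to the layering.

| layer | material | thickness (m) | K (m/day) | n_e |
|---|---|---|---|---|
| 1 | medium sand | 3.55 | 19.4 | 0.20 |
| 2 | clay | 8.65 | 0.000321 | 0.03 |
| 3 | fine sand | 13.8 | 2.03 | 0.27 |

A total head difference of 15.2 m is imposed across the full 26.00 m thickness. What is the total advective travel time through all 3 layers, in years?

22.8

With flow normal to the layers, continuity requires the same specific discharge q through every layer.
Σ(b_i/K_i) = 3.55/19.4 + 8.65/0.000321 + 13.8/2.03 = 26954 d.
q = Δh / Σ(b_i/K_i) = 15.2 / 26954 = 0.0005639 m/day.
In each layer the seepage velocity is v_i = q/n_i, so the layer transit time is t_i = b_i·n_i / q:
  layer 1 (medium sand): t_1 = 3.55 × 0.20 / 0.0005639 = 1259 d
  layer 2 (clay): t_2 = 8.65 × 0.03 / 0.0005639 = 460.2 d
  layer 3 (fine sand): t_3 = 13.8 × 0.27 / 0.0005639 = 6607 d
Total t = Σ t_i = 8326 days = 22.80 years.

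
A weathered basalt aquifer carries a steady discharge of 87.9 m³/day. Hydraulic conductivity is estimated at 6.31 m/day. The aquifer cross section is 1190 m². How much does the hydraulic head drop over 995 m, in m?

11.6

From Q = K·A·i, i = Q / (K·A) = 87.9 / (6.310 × 1190) = 0.01171.
Head loss Δh = i · L = 0.01171 × 995 = 11.65 m.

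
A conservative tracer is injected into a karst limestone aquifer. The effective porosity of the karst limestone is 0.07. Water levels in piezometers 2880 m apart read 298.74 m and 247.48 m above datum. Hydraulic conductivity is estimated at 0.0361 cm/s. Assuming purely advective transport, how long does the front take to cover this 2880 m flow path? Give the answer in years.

Convert K: 0.0361 cm/s × 864 = 31.19 m/day.
Hydraulic gradient i = (298.74 − 247.48) / 2880 = 51.26 / 2880 = 0.01780.
Darcy flux q = K · i = 31.19 × 0.01780 = 0.5551 m/day.
Seepage velocity v = q / n_e = 0.5551 / 0.07 = 7.931 m/day.
Travel time t = L / v = 2880 / 7.931 = 363.1 days = 0.9942 years.

0.994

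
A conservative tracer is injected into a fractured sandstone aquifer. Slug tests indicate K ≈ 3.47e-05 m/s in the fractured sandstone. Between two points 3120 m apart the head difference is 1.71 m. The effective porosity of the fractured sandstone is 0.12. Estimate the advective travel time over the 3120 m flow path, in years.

624

Convert K: 3.47e-05 m/s × 86400 = 2.998 m/day.
Hydraulic gradient i = Δh / L = 1.71 / 3120 = 0.0005481.
Darcy flux q = K · i = 2.998 × 0.0005481 = 0.001643 m/day.
Seepage velocity v = q / n_e = 0.001643 / 0.12 = 0.01369 m/day.
Travel time t = L / v = 3120 / 0.01369 = 2.279e+05 days = 623.8 years.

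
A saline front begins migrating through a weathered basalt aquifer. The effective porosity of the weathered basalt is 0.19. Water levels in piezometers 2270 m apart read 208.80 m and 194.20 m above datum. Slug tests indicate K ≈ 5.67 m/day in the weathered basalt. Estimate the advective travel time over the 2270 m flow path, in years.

Hydraulic gradient i = (208.80 − 194.20) / 2270 = 14.6 / 2270 = 0.006432.
Darcy flux q = K · i = 5.670 × 0.006432 = 0.03647 m/day.
Seepage velocity v = q / n_e = 0.03647 / 0.19 = 0.1919 m/day.
Travel time t = L / v = 2270 / 0.1919 = 11827 days = 32.38 years.

32.4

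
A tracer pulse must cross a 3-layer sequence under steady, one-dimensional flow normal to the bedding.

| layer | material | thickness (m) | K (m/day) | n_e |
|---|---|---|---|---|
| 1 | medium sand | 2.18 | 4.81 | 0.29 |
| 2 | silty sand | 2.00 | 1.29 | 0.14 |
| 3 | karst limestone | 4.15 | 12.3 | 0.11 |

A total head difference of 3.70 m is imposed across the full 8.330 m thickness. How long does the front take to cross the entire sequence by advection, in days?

With flow normal to the layers, continuity requires the same specific discharge q through every layer.
Σ(b_i/K_i) = 2.18/4.81 + 2.00/1.29 + 4.15/12.3 = 2.341 d.
q = Δh / Σ(b_i/K_i) = 3.70 / 2.341 = 1.581 m/day.
In each layer the seepage velocity is v_i = q/n_i, so the layer transit time is t_i = b_i·n_i / q:
  layer 1 (medium sand): t_1 = 2.18 × 0.29 / 1.581 = 0.4000 d
  layer 2 (silty sand): t_2 = 2.00 × 0.14 / 1.581 = 0.1772 d
  layer 3 (karst limestone): t_3 = 4.15 × 0.11 / 1.581 = 0.2888 d
Total t = Σ t_i = 0.8660 days.

0.866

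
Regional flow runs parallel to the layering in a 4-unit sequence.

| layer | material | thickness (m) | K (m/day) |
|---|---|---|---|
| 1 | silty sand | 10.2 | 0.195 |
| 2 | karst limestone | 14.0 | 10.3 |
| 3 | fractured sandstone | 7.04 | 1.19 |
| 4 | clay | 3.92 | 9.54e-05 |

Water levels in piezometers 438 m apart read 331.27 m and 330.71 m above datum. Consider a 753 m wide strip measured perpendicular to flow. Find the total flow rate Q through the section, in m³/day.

149

Flow is parallel to layering, so each bed carries its own Darcy discharge and the transmissivities add.
Σ(K_i·b_i) = 0.195×10.2 + 10.3×14.0 + 1.19×7.04 + 9.54e-05×3.92 = 154.6 m²/day.
Hydraulic gradient i = (331.27 − 330.71) / 438 = 0.56 / 438 = 0.001279.
Q = Σ(K_i·b_i) · W · i = 154.6 × 753 × 0.001279 = 148.8 m³/day.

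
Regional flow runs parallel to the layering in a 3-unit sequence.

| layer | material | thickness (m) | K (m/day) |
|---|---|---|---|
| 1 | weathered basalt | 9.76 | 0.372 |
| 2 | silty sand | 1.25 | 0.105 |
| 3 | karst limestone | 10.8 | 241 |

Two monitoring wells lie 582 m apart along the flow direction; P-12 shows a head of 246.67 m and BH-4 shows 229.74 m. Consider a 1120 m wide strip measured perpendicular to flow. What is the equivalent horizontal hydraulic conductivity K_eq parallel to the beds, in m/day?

120

Flow is parallel to layering, so each bed carries its own Darcy discharge and the transmissivities add.
Σ(K_i·b_i) = 0.372×9.76 + 0.105×1.25 + 241×10.8 = 2607 m²/day.
Total thickness b = 21.81 m, so K_eq = Σ(K_i·b_i)/b = 119.5 m/day.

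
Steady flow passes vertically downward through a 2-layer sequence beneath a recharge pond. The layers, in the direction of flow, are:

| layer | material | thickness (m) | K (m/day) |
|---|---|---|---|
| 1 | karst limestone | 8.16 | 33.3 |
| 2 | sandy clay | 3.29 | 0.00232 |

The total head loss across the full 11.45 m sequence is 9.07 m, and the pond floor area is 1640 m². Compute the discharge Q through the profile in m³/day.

10.5

Flow is perpendicular to layering, so the layers act in series and the equivalent K is the thickness-weighted harmonic mean.
Total thickness L = 8.16 + 3.29 = 11.45 m.
Σ(b_i/K_i) = 8.16/33.3 + 3.29/0.00232 = 1418 d.
K_eq = L / Σ(b_i/K_i) = 11.45 / 1418 = 0.008073 m/day.
Q = K_eq · A · (Δh/L) = 0.008073 × 1640 × (9.07/11.45) = 10.49 m³/day.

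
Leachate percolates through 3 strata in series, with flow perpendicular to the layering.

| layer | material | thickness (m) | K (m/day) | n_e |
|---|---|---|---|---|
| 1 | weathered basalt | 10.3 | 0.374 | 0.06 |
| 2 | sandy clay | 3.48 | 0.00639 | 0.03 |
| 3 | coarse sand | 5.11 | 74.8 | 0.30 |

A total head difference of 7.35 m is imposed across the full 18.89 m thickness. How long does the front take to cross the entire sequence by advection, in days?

With flow normal to the layers, continuity requires the same specific discharge q through every layer.
Σ(b_i/K_i) = 10.3/0.374 + 3.48/0.00639 + 5.11/74.8 = 572.2 d.
q = Δh / Σ(b_i/K_i) = 7.35 / 572.2 = 0.01284 m/day.
In each layer the seepage velocity is v_i = q/n_i, so the layer transit time is t_i = b_i·n_i / q:
  layer 1 (weathered basalt): t_1 = 10.3 × 0.06 / 0.01284 = 48.11 d
  layer 2 (sandy clay): t_2 = 3.48 × 0.03 / 0.01284 = 8.128 d
  layer 3 (coarse sand): t_3 = 5.11 × 0.30 / 0.01284 = 119.3 d
Total t = Σ t_i = 175.6 days.

176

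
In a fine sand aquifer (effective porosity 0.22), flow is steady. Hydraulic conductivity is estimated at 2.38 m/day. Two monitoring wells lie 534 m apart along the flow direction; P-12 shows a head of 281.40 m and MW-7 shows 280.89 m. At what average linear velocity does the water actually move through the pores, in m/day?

0.0103

Hydraulic gradient i = (281.40 − 280.89) / 534 = 0.51 / 534 = 0.0009551.
Darcy flux q = K · i = 2.380 × 0.0009551 = 0.002273 m/day.
Seepage velocity v = q / n_e = 0.002273 / 0.22 = 0.01033 m/day.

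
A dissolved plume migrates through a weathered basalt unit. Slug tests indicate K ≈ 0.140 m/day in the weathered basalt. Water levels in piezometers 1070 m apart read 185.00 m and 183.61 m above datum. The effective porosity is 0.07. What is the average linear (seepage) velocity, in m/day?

0.00260

Hydraulic gradient i = (185.00 − 183.61) / 1070 = 1.39 / 1070 = 0.001299.
Darcy flux q = K · i = 0.1400 × 0.001299 = 0.0001819 m/day.
Seepage velocity v = q / n_e = 0.0001819 / 0.07 = 0.002598 m/day.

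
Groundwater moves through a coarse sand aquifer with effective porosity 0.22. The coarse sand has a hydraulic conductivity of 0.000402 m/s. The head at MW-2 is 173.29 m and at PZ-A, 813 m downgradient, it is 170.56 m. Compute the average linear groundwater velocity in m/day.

Convert K: 0.000402 m/s × 86400 = 34.73 m/day.
Hydraulic gradient i = (173.29 − 170.56) / 813 = 2.73 / 813 = 0.003358.
Darcy flux q = K · i = 34.73 × 0.003358 = 0.1166 m/day.
Seepage velocity v = q / n_e = 0.1166 / 0.22 = 0.5301 m/day.

0.530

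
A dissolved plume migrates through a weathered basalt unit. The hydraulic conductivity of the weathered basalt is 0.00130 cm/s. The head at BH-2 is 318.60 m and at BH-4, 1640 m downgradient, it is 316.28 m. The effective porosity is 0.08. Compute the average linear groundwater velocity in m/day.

0.0199

Convert K: 0.00130 cm/s × 864 = 1.123 m/day.
Hydraulic gradient i = (318.60 − 316.28) / 1640 = 2.32 / 1640 = 0.001415.
Darcy flux q = K · i = 1.123 × 0.001415 = 0.001589 m/day.
Seepage velocity v = q / n_e = 0.001589 / 0.08 = 0.01986 m/day.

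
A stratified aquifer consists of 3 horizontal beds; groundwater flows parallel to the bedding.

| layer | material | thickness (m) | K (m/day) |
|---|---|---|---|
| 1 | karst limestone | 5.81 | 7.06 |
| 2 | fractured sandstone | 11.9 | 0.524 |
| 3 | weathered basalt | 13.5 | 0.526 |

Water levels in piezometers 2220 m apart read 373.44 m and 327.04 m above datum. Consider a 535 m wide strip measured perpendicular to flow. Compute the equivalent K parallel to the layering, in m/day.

Flow is parallel to layering, so each bed carries its own Darcy discharge and the transmissivities add.
Σ(K_i·b_i) = 7.06×5.81 + 0.524×11.9 + 0.526×13.5 = 54.36 m²/day.
Total thickness b = 31.21 m, so K_eq = Σ(K_i·b_i)/b = 1.742 m/day.

1.74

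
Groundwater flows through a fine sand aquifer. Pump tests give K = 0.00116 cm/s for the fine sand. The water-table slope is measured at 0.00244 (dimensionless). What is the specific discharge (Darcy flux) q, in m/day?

Convert K: 0.00116 cm/s × 864 = 1.002 m/day.
Hydraulic gradient i = 0.00244.
Specific discharge q = K · i = 1.002 × 0.002440 = 0.002445 m/day.

0.00245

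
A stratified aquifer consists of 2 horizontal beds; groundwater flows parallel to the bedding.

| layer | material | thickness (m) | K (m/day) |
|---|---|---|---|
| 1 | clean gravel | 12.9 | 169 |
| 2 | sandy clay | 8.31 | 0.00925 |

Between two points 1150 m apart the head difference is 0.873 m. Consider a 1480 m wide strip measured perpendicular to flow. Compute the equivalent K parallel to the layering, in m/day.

103

Flow is parallel to layering, so each bed carries its own Darcy discharge and the transmissivities add.
Σ(K_i·b_i) = 169×12.9 + 0.00925×8.31 = 2180 m²/day.
Total thickness b = 21.21 m, so K_eq = Σ(K_i·b_i)/b = 102.8 m/day.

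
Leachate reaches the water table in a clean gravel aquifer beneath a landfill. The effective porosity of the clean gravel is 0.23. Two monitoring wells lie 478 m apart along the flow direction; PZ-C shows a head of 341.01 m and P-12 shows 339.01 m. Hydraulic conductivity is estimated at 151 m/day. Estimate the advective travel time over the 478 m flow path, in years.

0.476

Hydraulic gradient i = (341.01 − 339.01) / 478 = 2 / 478 = 0.004184.
Darcy flux q = K · i = 151.0 × 0.004184 = 0.6318 m/day.
Seepage velocity v = q / n_e = 0.6318 / 0.23 = 2.747 m/day.
Travel time t = L / v = 478 / 2.747 = 174.0 days = 0.4764 years.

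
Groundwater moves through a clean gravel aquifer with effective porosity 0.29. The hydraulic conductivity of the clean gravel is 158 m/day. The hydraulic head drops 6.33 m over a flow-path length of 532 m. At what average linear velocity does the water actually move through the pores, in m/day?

6.48

Hydraulic gradient i = Δh / L = 6.33 / 532 = 0.01190.
Darcy flux q = K · i = 158.0 × 0.01190 = 1.880 m/day.
Seepage velocity v = q / n_e = 1.880 / 0.29 = 6.483 m/day.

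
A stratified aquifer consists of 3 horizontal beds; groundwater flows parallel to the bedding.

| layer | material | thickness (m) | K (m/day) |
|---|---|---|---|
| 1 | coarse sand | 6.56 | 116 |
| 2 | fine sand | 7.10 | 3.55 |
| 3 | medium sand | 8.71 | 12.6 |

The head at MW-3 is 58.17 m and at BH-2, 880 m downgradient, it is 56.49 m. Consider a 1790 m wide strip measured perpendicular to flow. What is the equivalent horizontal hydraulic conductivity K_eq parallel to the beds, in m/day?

40.0

Flow is parallel to layering, so each bed carries its own Darcy discharge and the transmissivities add.
Σ(K_i·b_i) = 116×6.56 + 3.55×7.10 + 12.6×8.71 = 895.9 m²/day.
Total thickness b = 22.37 m, so K_eq = Σ(K_i·b_i)/b = 40.05 m/day.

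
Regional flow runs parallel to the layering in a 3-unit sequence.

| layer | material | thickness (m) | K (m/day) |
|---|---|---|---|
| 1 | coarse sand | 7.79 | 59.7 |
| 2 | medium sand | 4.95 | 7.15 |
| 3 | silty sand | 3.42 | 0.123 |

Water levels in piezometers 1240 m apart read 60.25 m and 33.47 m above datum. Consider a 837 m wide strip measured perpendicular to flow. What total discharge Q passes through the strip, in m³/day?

Flow is parallel to layering, so each bed carries its own Darcy discharge and the transmissivities add.
Σ(K_i·b_i) = 59.7×7.79 + 7.15×4.95 + 0.123×3.42 = 500.9 m²/day.
Hydraulic gradient i = (60.25 − 33.47) / 1240 = 26.78 / 1240 = 0.02160.
Q = Σ(K_i·b_i) · W · i = 500.9 × 837 × 0.02160 = 9054 m³/day.

9050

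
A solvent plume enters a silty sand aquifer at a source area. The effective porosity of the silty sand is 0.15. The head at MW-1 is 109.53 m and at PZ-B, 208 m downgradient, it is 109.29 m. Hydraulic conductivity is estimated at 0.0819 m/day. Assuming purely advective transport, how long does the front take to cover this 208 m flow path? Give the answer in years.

904

Hydraulic gradient i = (109.53 − 109.29) / 208 = 0.24 / 208 = 0.001154.
Darcy flux q = K · i = 0.08190 × 0.001154 = 9.450e-05 m/day.
Seepage velocity v = q / n_e = 9.450e-05 / 0.15 = 0.0006300 m/day.
Travel time t = L / v = 208 / 0.0006300 = 3.302e+05 days = 903.9 years.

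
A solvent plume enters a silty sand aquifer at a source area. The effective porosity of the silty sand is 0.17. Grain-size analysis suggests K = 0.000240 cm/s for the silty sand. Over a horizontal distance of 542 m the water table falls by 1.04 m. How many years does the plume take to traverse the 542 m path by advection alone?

Convert K: 0.000240 cm/s × 864 = 0.2074 m/day.
Hydraulic gradient i = Δh / L = 1.04 / 542 = 0.001919.
Darcy flux q = K · i = 0.2074 × 0.001919 = 0.0003979 m/day.
Seepage velocity v = q / n_e = 0.0003979 / 0.17 = 0.002341 m/day.
Travel time t = L / v = 542 / 0.002341 = 2.316e+05 days = 634.0 years.

634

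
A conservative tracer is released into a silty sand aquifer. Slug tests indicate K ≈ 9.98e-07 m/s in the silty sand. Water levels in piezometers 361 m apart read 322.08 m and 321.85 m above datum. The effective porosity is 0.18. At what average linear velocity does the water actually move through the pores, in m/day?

Convert K: 9.98e-07 m/s × 86400 = 0.08623 m/day.
Hydraulic gradient i = (322.08 − 321.85) / 361 = 0.23 / 361 = 0.0006371.
Darcy flux q = K · i = 0.08623 × 0.0006371 = 5.494e-05 m/day.
Seepage velocity v = q / n_e = 5.494e-05 / 0.18 = 0.0003052 m/day.

0.000305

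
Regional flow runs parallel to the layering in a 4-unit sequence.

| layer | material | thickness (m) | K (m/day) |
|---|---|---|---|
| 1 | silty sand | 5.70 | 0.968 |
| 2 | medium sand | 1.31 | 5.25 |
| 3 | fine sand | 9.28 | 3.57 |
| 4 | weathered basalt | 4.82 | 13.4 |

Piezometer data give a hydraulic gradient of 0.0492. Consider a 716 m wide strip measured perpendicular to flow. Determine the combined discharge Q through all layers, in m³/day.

Flow is parallel to layering, so each bed carries its own Darcy discharge and the transmissivities add.
Σ(K_i·b_i) = 0.968×5.70 + 5.25×1.31 + 3.57×9.28 + 13.4×4.82 = 110.1 m²/day.
Hydraulic gradient i = 0.0492.
Q = Σ(K_i·b_i) · W · i = 110.1 × 716 × 0.04920 = 3879 m³/day.

3880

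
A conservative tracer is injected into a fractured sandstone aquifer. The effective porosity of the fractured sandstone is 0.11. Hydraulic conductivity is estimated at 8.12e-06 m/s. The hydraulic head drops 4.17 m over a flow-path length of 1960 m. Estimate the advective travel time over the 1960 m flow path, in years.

Convert K: 8.12e-06 m/s × 86400 = 0.7016 m/day.
Hydraulic gradient i = Δh / L = 4.17 / 1960 = 0.002128.
Darcy flux q = K · i = 0.7016 × 0.002128 = 0.001493 m/day.
Seepage velocity v = q / n_e = 0.001493 / 0.11 = 0.01357 m/day.
Travel time t = L / v = 1960 / 0.01357 = 1.444e+05 days = 395.5 years.

395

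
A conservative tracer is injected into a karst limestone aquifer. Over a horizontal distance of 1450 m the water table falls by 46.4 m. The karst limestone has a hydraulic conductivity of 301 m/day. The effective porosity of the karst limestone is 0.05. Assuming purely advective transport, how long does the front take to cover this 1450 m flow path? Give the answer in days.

Hydraulic gradient i = Δh / L = 46.4 / 1450 = 0.03200.
Darcy flux q = K · i = 301.0 × 0.03200 = 9.632 m/day.
Seepage velocity v = q / n_e = 9.632 / 0.05 = 192.6 m/day.
Travel time t = L / v = 1450 / 192.6 = 7.527 days.

7.53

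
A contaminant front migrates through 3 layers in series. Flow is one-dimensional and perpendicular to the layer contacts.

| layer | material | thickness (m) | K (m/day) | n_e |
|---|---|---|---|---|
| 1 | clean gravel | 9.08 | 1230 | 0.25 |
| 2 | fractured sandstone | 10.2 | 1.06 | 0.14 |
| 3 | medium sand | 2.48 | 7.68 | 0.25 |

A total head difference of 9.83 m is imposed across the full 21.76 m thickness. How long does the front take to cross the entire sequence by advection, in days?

With flow normal to the layers, continuity requires the same specific discharge q through every layer.
Σ(b_i/K_i) = 9.08/1230 + 10.2/1.06 + 2.48/7.68 = 9.953 d.
q = Δh / Σ(b_i/K_i) = 9.83 / 9.953 = 0.9876 m/day.
In each layer the seepage velocity is v_i = q/n_i, so the layer transit time is t_i = b_i·n_i / q:
  layer 1 (clean gravel): t_1 = 9.08 × 0.25 / 0.9876 = 2.298 d
  layer 2 (fractured sandstone): t_2 = 10.2 × 0.14 / 0.9876 = 1.446 d
  layer 3 (medium sand): t_3 = 2.48 × 0.25 / 0.9876 = 0.6278 d
Total t = Σ t_i = 4.372 days.

4.37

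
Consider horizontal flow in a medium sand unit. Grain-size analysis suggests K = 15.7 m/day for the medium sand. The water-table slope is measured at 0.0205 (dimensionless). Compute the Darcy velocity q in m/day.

Hydraulic gradient i = 0.0205.
Specific discharge q = K · i = 15.70 × 0.02050 = 0.3219 m/day.

0.322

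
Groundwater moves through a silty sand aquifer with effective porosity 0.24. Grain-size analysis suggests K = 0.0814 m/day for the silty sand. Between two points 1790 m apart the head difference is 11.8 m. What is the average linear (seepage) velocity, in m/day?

Hydraulic gradient i = Δh / L = 11.8 / 1790 = 0.006592.
Darcy flux q = K · i = 0.08140 × 0.006592 = 0.0005366 m/day.
Seepage velocity v = q / n_e = 0.0005366 / 0.24 = 0.002236 m/day.

0.00224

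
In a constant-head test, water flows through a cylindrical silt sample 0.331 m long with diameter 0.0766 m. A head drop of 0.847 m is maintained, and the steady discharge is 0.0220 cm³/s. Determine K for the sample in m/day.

0.161

Cross-sectional area A = π·(d/2)² = π × (0.0766/2)² = 0.004608 m².
Convert discharge: 0.0220 cm³/s = 2.200e-08 m³/s.
Darcy's law rearranged: K = Q·L / (A·Δh) = 2.200e-08 × 0.331 / (0.004608 × 0.847) = 1.866e-06 m/s = 0.1612 m/day.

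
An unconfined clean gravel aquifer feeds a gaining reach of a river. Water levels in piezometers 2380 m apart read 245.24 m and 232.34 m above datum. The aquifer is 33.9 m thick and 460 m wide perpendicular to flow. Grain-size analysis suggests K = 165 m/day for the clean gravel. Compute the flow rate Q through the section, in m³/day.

13900

Cross-sectional area A = 460 × 33.9 = 15594 m².
Hydraulic gradient i = (245.24 − 232.34) / 2380 = 12.9 / 2380 = 0.005420.
Darcy's law: Q = K · A · i = 165.0 × 15594 × 0.005420 = 13946 m³/day.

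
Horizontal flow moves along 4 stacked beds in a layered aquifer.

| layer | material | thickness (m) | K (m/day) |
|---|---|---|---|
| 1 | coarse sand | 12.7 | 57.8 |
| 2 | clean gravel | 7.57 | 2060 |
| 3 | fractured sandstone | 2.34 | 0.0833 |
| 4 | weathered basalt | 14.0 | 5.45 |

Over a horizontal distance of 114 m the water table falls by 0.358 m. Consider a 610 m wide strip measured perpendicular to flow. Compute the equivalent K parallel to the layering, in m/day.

Flow is parallel to layering, so each bed carries its own Darcy discharge and the transmissivities add.
Σ(K_i·b_i) = 57.8×12.7 + 2060×7.57 + 0.0833×2.34 + 5.45×14.0 = 16405 m²/day.
Total thickness b = 36.61 m, so K_eq = Σ(K_i·b_i)/b = 448.1 m/day.

448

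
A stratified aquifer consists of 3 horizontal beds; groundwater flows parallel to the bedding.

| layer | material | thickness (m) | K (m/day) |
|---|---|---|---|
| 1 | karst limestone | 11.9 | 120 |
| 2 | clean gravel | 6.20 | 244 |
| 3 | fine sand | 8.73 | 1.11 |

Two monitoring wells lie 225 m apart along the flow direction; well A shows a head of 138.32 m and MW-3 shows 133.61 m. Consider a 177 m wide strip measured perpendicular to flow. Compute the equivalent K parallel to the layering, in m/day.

Flow is parallel to layering, so each bed carries its own Darcy discharge and the transmissivities add.
Σ(K_i·b_i) = 120×11.9 + 244×6.20 + 1.11×8.73 = 2950 m²/day.
Total thickness b = 26.83 m, so K_eq = Σ(K_i·b_i)/b = 110.0 m/day.

110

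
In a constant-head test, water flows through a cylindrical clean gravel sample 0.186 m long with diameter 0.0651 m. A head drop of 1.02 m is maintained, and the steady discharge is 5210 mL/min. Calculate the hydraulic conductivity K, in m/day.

Cross-sectional area A = π·(d/2)² = π × (0.0651/2)² = 0.003329 m².
Convert discharge: 5210 mL/min = 8.683e-05 m³/s.
Darcy's law rearranged: K = Q·L / (A·Δh) = 8.683e-05 × 0.186 / (0.003329 × 1.02) = 0.004757 m/s = 411.0 m/day.

411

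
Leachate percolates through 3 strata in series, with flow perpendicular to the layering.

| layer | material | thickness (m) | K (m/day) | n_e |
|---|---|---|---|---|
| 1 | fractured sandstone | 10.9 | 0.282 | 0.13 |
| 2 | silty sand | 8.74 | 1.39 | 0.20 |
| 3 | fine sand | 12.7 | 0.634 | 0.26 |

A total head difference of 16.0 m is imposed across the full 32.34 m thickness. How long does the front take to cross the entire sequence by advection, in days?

26.3

With flow normal to the layers, continuity requires the same specific discharge q through every layer.
Σ(b_i/K_i) = 10.9/0.282 + 8.74/1.39 + 12.7/0.634 = 64.97 d.
q = Δh / Σ(b_i/K_i) = 16.0 / 64.97 = 0.2463 m/day.
In each layer the seepage velocity is v_i = q/n_i, so the layer transit time is t_i = b_i·n_i / q:
  layer 1 (fractured sandstone): t_1 = 10.9 × 0.13 / 0.2463 = 5.754 d
  layer 2 (silty sand): t_2 = 8.74 × 0.20 / 0.2463 = 7.098 d
  layer 3 (fine sand): t_3 = 12.7 × 0.26 / 0.2463 = 13.41 d
Total t = Σ t_i = 26.26 days.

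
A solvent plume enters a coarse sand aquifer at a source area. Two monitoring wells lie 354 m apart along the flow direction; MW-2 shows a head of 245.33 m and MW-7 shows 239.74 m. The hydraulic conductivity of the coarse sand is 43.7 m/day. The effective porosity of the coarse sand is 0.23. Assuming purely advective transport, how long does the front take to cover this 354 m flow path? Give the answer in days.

Hydraulic gradient i = (245.33 − 239.74) / 354 = 5.59 / 354 = 0.01579.
Darcy flux q = K · i = 43.70 × 0.01579 = 0.6901 m/day.
Seepage velocity v = q / n_e = 0.6901 / 0.23 = 3.000 m/day.
Travel time t = L / v = 354 / 3.000 = 118.0 days.

118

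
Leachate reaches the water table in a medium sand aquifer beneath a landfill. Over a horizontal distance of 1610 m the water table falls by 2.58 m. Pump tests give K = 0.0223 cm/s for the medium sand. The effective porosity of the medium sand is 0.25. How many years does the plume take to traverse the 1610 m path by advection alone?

35.7

Convert K: 0.0223 cm/s × 864 = 19.27 m/day.
Hydraulic gradient i = Δh / L = 2.58 / 1610 = 0.001602.
Darcy flux q = K · i = 19.27 × 0.001602 = 0.03088 m/day.
Seepage velocity v = q / n_e = 0.03088 / 0.25 = 0.1235 m/day.
Travel time t = L / v = 1610 / 0.1235 = 13036 days = 35.69 years.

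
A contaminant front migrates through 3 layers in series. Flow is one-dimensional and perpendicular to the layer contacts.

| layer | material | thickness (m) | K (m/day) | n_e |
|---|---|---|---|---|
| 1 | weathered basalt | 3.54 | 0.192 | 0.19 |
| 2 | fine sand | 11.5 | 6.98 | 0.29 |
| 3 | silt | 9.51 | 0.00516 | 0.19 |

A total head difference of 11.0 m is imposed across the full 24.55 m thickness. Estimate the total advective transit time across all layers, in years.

2.70

With flow normal to the layers, continuity requires the same specific discharge q through every layer.
Σ(b_i/K_i) = 3.54/0.192 + 11.5/6.98 + 9.51/0.00516 = 1863 d.
q = Δh / Σ(b_i/K_i) = 11.0 / 1863 = 0.005904 m/day.
In each layer the seepage velocity is v_i = q/n_i, so the layer transit time is t_i = b_i·n_i / q:
  layer 1 (weathered basalt): t_1 = 3.54 × 0.19 / 0.005904 = 113.9 d
  layer 2 (fine sand): t_2 = 11.5 × 0.29 / 0.005904 = 564.9 d
  layer 3 (silt): t_3 = 9.51 × 0.19 / 0.005904 = 306.0 d
Total t = Σ t_i = 984.8 days = 2.696 years.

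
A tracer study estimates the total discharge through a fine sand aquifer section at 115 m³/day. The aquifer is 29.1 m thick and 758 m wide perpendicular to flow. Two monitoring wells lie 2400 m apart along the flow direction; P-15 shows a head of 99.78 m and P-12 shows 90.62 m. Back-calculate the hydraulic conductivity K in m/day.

Cross-sectional area A = 758 × 29.1 = 22058 m².
Hydraulic gradient i = (99.78 − 90.62) / 2400 = 9.16 / 2400 = 0.003817.
From Q = K·A·i, K = Q / (A·i) = 115 / (22058 × 0.003817) = 1.366 m/day.

1.37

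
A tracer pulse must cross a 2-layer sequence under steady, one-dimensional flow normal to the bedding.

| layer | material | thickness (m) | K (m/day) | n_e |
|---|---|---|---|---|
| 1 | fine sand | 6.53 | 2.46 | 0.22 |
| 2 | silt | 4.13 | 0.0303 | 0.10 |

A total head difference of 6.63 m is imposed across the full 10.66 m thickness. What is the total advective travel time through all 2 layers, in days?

With flow normal to the layers, continuity requires the same specific discharge q through every layer.
Σ(b_i/K_i) = 6.53/2.46 + 4.13/0.0303 = 139.0 d.
q = Δh / Σ(b_i/K_i) = 6.63 / 139.0 = 0.04771 m/day.
In each layer the seepage velocity is v_i = q/n_i, so the layer transit time is t_i = b_i·n_i / q:
  layer 1 (fine sand): t_1 = 6.53 × 0.22 / 0.04771 = 30.11 d
  layer 2 (silt): t_2 = 4.13 × 0.10 / 0.04771 = 8.656 d
Total t = Σ t_i = 38.77 days.

38.8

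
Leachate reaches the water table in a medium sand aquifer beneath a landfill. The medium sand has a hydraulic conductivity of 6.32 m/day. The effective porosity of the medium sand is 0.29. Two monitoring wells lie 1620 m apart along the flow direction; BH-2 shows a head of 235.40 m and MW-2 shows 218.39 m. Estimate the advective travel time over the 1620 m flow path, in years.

Hydraulic gradient i = (235.40 − 218.39) / 1620 = 17.01 / 1620 = 0.01050.
Darcy flux q = K · i = 6.320 × 0.01050 = 0.06636 m/day.
Seepage velocity v = q / n_e = 0.06636 / 0.29 = 0.2288 m/day.
Travel time t = L / v = 1620 / 0.2288 = 7080 days = 19.38 years.

19.4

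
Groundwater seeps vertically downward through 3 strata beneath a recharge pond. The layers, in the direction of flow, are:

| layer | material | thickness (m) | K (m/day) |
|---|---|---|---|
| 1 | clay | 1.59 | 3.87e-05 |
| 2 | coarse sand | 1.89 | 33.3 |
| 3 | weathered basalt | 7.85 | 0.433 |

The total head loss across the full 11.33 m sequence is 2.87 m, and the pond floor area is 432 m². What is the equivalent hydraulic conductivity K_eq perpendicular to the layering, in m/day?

Flow is perpendicular to layering, so the layers act in series and the equivalent K is the thickness-weighted harmonic mean.
Total thickness L = 1.59 + 1.89 + 7.85 = 11.33 m.
Σ(b_i/K_i) = 1.59/3.87e-05 + 1.89/33.3 + 7.85/0.433 = 41103 d.
K_eq = L / Σ(b_i/K_i) = 11.33 / 41103 = 0.0002756 m/day.

0.000276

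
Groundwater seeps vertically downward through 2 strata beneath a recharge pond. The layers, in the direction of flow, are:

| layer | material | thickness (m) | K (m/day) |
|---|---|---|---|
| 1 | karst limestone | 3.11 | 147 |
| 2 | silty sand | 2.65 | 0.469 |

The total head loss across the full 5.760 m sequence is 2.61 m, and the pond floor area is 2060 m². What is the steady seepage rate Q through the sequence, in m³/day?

948

Flow is perpendicular to layering, so the layers act in series and the equivalent K is the thickness-weighted harmonic mean.
Total thickness L = 3.11 + 2.65 = 5.760 m.
Σ(b_i/K_i) = 3.11/147 + 2.65/0.469 = 5.671 d.
K_eq = L / Σ(b_i/K_i) = 5.760 / 5.671 = 1.016 m/day.
Q = K_eq · A · (Δh/L) = 1.016 × 2060 × (2.61/5.760) = 948.0 m³/day.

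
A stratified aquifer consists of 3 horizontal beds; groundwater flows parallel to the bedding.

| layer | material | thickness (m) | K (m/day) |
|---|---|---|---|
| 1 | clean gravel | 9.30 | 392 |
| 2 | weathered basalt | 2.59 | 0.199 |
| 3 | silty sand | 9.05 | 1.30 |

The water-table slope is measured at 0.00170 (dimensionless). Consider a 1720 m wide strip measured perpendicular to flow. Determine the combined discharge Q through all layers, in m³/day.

Flow is parallel to layering, so each bed carries its own Darcy discharge and the transmissivities add.
Σ(K_i·b_i) = 392×9.30 + 0.199×2.59 + 1.30×9.05 = 3658 m²/day.
Hydraulic gradient i = 0.00170.
Q = Σ(K_i·b_i) · W · i = 3658 × 1720 × 0.001700 = 10696 m³/day.

10700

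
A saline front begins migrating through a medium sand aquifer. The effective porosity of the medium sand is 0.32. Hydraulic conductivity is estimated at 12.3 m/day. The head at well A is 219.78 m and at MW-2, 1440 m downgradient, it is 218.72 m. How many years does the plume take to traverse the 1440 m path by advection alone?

139

Hydraulic gradient i = (219.78 − 218.72) / 1440 = 1.06 / 1440 = 0.0007361.
Darcy flux q = K · i = 12.30 × 0.0007361 = 0.009054 m/day.
Seepage velocity v = q / n_e = 0.009054 / 0.32 = 0.02829 m/day.
Travel time t = L / v = 1440 / 0.02829 = 50894 days = 139.3 years.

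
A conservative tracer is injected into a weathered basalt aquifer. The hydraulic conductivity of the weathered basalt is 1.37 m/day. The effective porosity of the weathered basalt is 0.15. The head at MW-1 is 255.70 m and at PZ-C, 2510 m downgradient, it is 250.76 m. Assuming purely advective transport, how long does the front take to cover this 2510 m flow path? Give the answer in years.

382

Hydraulic gradient i = (255.70 − 250.76) / 2510 = 4.94 / 2510 = 0.001968.
Darcy flux q = K · i = 1.370 × 0.001968 = 0.002696 m/day.
Seepage velocity v = q / n_e = 0.002696 / 0.15 = 0.01798 m/day.
Travel time t = L / v = 2510 / 0.01798 = 1.396e+05 days = 382.3 years.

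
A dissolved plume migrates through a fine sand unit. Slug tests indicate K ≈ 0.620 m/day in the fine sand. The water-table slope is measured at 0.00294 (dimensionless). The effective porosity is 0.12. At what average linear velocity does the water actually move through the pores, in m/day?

Hydraulic gradient i = 0.00294.
Darcy flux q = K · i = 0.6200 × 0.002940 = 0.001823 m/day.
Seepage velocity v = q / n_e = 0.001823 / 0.12 = 0.01519 m/day.

0.0152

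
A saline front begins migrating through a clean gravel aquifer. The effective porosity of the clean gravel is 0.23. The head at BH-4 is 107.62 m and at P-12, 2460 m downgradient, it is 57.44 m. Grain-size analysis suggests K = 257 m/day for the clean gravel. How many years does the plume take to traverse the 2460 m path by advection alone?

0.295

Hydraulic gradient i = (107.62 − 57.44) / 2460 = 50.18 / 2460 = 0.02040.
Darcy flux q = K · i = 257.0 × 0.02040 = 5.242 m/day.
Seepage velocity v = q / n_e = 5.242 / 0.23 = 22.79 m/day.
Travel time t = L / v = 2460 / 22.79 = 107.9 days = 0.2955 years.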